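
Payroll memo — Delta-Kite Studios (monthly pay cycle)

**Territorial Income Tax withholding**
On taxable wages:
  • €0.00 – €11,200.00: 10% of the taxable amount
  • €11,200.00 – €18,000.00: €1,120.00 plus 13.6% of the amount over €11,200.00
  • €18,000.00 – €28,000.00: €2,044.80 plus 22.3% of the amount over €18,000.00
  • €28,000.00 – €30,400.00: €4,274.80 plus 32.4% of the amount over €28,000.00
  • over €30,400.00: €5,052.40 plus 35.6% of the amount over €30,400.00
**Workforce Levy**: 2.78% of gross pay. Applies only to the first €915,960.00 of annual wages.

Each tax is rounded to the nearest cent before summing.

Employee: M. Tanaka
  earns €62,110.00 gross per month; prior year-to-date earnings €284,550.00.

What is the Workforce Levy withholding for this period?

€1,726.66

Workforce Levy: 2.78% × €62,110.00 = €1,726.66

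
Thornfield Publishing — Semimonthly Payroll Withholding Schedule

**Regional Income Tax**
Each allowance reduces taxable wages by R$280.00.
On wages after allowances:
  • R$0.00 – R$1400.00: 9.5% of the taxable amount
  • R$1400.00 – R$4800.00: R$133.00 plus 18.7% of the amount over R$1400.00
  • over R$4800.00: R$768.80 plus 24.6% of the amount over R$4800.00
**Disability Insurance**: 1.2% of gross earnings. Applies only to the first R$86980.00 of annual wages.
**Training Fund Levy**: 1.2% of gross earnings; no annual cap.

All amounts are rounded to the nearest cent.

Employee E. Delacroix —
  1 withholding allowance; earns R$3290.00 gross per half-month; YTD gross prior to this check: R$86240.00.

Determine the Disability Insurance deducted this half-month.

Disability Insurance: cap R$86980.00 − YTD R$86240.00 = R$740.00 subject; 1.2% × R$740.00 = R$8.88

R$8.88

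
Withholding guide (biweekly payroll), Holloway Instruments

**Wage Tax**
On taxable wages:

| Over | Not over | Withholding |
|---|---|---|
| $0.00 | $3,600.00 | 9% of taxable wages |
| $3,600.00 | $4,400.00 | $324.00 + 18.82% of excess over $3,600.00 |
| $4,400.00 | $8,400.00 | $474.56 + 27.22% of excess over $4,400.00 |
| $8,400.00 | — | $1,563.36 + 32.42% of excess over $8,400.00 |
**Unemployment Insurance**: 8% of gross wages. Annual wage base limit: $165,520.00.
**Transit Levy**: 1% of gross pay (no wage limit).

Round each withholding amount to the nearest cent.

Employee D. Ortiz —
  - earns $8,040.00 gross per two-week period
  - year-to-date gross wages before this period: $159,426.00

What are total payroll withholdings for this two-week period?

$2,033.29

Wage Tax: taxable = $8,040.00
  $474.56 + 27.22% × ($8,040.00 − $4,400.00) = $474.56 + 27.22% × $3,640.00 = $1,465.37
Unemployment Insurance: cap $165,520.00 − YTD $159,426.00 = $6,094.00 subject; 8% × $6,094.00 = $487.52
Transit Levy: 1% × $8,040.00 = $80.40
Total: $1,465.37 + $487.52 + $80.40 = $2,033.29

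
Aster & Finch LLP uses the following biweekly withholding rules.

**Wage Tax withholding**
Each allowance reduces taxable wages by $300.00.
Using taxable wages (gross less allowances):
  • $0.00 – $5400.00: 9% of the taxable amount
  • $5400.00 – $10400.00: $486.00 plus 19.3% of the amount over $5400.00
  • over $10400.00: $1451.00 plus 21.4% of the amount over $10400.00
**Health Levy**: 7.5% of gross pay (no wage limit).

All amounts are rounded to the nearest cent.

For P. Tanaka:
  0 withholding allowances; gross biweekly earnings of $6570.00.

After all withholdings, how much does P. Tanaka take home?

Wage Tax: taxable = $6570.00
  $486.00 + 19.3% × ($6570.00 − $5400.00) = $486.00 + 19.3% × $1170.00 = $711.81
Health Levy: 7.5% × $6570.00 = $492.75
Total withheld: $711.81 + $492.75 = $1204.56
Net pay: $6570.00 − $1204.56 = $5365.44

$5365.44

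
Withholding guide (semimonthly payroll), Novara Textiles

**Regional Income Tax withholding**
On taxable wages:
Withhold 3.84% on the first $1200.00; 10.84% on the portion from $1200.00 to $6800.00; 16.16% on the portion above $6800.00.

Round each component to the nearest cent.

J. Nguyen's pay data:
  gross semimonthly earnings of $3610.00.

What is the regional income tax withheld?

Regional Income Tax: taxable = $3610.00
  $46.08 + 10.84% × ($3610.00 − $1200.00) = $46.08 + 10.84% × $2410.00 = $307.32

$307.32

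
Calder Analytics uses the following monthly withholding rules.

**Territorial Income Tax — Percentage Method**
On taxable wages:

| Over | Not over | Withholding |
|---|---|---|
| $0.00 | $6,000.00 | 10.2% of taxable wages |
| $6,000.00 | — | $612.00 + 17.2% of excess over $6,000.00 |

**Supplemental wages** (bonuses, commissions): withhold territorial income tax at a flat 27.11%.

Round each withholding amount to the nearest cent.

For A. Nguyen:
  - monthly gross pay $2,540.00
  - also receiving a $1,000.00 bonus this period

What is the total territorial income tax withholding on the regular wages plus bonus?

Territorial Income Tax: taxable = $2,540.00
  10.2% × $2,540.00 = $259.08
Supplemental (27.11% flat on bonus): 27.11% × $1,000.00 = $271.10
Total territorial income tax: $259.08 + $271.10 = $530.18

$530.18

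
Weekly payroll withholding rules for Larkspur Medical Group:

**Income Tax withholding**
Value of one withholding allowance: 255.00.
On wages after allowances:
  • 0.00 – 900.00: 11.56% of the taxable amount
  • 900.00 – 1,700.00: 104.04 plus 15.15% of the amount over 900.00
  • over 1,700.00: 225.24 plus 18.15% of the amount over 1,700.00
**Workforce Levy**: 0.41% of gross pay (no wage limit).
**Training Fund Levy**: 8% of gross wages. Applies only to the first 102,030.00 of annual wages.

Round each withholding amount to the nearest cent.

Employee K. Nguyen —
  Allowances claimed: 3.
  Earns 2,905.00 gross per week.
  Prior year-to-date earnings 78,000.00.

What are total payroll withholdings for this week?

549.41

Income Tax: taxable = 2,905.00 − 3×255.00 = 2,140.00
  225.24 + 18.15% × (2,140.00 − 1,700.00) = 225.24 + 18.15% × 440.00 = 305.10
Workforce Levy: 0.41% × 2,905.00 = 11.91
Training Fund Levy: 8% × 2,905.00 = 232.40
Total: 305.10 + 11.91 + 232.40 = 549.41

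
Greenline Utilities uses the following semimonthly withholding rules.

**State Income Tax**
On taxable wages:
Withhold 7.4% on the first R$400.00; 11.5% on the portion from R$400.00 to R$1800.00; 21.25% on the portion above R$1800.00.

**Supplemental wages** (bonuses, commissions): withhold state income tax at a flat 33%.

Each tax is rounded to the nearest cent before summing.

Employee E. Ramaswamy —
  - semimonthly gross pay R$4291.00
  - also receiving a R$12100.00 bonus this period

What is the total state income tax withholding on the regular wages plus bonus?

R$4712.94

State Income Tax: taxable = R$4291.00
  R$190.60 + 21.25% × (R$4291.00 − R$1800.00) = R$190.60 + 21.25% × R$2491.00 = R$719.94
Supplemental (33% flat on bonus): 33% × R$12100.00 = R$3993.00
Total state income tax: R$719.94 + R$3993.00 = R$4712.94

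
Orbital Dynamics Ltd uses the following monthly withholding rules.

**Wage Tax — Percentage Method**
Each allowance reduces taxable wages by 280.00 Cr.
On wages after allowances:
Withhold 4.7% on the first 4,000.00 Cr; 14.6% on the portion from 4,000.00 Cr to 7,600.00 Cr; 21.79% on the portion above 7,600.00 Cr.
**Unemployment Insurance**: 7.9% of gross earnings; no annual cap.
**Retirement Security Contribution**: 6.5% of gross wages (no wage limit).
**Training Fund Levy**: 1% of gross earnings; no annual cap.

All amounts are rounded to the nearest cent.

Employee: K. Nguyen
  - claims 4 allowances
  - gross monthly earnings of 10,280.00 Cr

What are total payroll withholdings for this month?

2,636.64 Cr

Wage Tax: taxable = 10,280.00 Cr − 4×280.00 Cr = 9,160.00 Cr
  713.60 Cr + 21.79% × (9,160.00 Cr − 7,600.00 Cr) = 713.60 Cr + 21.79% × 1,560.00 Cr = 1,053.52 Cr
Unemployment Insurance: 7.9% × 10,280.00 Cr = 812.12 Cr
Retirement Security Contribution: 6.5% × 10,280.00 Cr = 668.20 Cr
Training Fund Levy: 1% × 10,280.00 Cr = 102.80 Cr
Total: 1,053.52 Cr + 812.12 Cr + 668.20 Cr + 102.80 Cr = 2,636.64 Cr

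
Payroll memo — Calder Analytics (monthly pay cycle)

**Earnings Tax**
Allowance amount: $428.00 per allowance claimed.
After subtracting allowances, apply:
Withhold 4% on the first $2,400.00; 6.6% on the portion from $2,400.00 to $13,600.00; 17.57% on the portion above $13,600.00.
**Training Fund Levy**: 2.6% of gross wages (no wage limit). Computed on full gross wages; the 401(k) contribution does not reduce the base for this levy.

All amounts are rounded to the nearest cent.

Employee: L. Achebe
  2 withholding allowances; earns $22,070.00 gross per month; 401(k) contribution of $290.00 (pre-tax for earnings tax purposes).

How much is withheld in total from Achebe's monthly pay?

Earnings Tax: taxable = $22,070.00 − $290.00 − 2×$428.00 = $20,924.00
  $835.20 + 17.57% × ($20,924.00 − $13,600.00) = $835.20 + 17.57% × $7,324.00 = $2,122.03
Training Fund Levy: 2.6% × $22,070.00 = $573.82
Total: $2,122.03 + $573.82 = $2,695.85

$2,695.85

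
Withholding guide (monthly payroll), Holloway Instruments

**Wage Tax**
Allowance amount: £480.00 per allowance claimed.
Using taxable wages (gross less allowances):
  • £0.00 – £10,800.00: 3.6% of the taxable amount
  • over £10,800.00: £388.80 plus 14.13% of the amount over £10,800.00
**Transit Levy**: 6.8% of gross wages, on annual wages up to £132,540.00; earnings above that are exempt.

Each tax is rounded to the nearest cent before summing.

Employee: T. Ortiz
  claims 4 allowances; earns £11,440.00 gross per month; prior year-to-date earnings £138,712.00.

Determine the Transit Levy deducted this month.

Transit Levy: YTD £138,712.00 ≥ cap £132,540.00 → £0.00

£0.00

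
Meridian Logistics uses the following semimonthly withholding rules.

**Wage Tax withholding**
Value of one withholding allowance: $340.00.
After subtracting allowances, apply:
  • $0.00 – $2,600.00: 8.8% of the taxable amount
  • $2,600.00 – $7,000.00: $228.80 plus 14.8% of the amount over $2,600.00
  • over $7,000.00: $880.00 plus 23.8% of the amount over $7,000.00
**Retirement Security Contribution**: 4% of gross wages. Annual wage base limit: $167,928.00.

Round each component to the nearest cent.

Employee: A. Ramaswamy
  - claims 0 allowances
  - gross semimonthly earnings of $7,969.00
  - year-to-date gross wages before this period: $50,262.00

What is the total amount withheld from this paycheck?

$1,429.38

Wage Tax: taxable = $7,969.00
  $880.00 + 23.8% × ($7,969.00 − $7,000.00) = $880.00 + 23.8% × $969.00 = $1,110.62
Retirement Security Contribution: 4% × $7,969.00 = $318.76
Total: $1,110.62 + $318.76 = $1,429.38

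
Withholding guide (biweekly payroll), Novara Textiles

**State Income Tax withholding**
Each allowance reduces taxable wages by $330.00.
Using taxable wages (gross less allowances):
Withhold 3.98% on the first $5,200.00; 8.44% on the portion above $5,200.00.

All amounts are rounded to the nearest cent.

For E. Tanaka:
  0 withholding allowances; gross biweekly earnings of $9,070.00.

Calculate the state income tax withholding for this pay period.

State Income Tax: taxable = $9,070.00
  $206.96 + 8.44% × ($9,070.00 − $5,200.00) = $206.96 + 8.44% × $3,870.00 = $533.59

$533.59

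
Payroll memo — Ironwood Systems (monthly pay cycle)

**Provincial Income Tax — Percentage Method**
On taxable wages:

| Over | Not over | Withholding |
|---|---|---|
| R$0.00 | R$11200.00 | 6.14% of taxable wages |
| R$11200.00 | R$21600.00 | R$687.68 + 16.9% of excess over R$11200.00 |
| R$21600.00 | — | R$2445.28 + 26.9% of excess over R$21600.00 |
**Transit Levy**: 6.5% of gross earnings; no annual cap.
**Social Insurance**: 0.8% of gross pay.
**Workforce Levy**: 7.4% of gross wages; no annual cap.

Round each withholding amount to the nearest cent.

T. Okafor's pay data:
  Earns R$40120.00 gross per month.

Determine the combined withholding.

R$13324.80

Provincial Income Tax: taxable = R$40120.00
  R$2445.28 + 26.9% × (R$40120.00 − R$21600.00) = R$2445.28 + 26.9% × R$18520.00 = R$7427.16
Transit Levy: 6.5% × R$40120.00 = R$2607.80
Social Insurance: 0.8% × R$40120.00 = R$320.96
Workforce Levy: 7.4% × R$40120.00 = R$2968.88
Total: R$7427.16 + R$2607.80 + R$320.96 + R$2968.88 = R$13324.80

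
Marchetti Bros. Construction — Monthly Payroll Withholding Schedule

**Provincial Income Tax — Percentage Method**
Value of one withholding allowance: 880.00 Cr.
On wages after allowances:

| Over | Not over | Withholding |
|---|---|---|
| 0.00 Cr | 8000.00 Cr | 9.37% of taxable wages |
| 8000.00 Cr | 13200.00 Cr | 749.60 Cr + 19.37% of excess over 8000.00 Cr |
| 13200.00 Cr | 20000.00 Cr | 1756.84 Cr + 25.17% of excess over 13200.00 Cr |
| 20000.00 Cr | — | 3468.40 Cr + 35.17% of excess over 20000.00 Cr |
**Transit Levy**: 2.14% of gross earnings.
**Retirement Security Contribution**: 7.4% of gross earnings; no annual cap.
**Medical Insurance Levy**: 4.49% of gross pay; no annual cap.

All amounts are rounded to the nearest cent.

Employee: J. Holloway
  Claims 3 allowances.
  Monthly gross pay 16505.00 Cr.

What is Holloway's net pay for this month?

Provincial Income Tax: taxable = 16505.00 Cr − 3×880.00 Cr = 13865.00 Cr
  1756.84 Cr + 25.17% × (13865.00 Cr − 13200.00 Cr) = 1756.84 Cr + 25.17% × 665.00 Cr = 1924.22 Cr
Transit Levy: 2.14% × 16505.00 Cr = 353.21 Cr
Retirement Security Contribution: 7.4% × 16505.00 Cr = 1221.37 Cr
Medical Insurance Levy: 4.49% × 16505.00 Cr = 741.07 Cr
Total withheld: 1924.22 Cr + 353.21 Cr + 1221.37 Cr + 741.07 Cr = 4239.87 Cr
Net pay: 16505.00 Cr − 4239.87 Cr = 12265.13 Cr

12265.13 Cr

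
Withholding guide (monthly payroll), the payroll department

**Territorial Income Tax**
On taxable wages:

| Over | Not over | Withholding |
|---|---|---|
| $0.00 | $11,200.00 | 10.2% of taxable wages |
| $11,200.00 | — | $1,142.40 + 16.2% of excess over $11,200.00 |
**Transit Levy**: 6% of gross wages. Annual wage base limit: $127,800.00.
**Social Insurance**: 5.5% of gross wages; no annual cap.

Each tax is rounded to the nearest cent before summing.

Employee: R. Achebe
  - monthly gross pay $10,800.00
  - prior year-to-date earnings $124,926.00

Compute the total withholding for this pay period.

$1,868.04

Territorial Income Tax: taxable = $10,800.00
  10.2% × $10,800.00 = $1,101.60
Transit Levy: cap $127,800.00 − YTD $124,926.00 = $2,874.00 subject; 6% × $2,874.00 = $172.44
Social Insurance: 5.5% × $10,800.00 = $594.00
Total: $1,101.60 + $172.44 + $594.00 = $1,868.04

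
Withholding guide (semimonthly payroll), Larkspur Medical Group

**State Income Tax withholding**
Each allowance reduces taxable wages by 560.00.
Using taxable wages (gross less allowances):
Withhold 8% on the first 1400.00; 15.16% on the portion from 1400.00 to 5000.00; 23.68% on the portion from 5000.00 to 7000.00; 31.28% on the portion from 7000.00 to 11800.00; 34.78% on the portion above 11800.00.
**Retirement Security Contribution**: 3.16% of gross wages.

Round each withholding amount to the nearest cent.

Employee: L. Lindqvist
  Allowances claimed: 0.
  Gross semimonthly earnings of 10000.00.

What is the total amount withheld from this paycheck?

2385.76

State Income Tax: taxable = 10000.00
  1131.36 + 31.28% × (10000.00 − 7000.00) = 1131.36 + 31.28% × 3000.00 = 2069.76
Retirement Security Contribution: 3.16% × 10000.00 = 316.00
Total: 2069.76 + 316.00 = 2385.76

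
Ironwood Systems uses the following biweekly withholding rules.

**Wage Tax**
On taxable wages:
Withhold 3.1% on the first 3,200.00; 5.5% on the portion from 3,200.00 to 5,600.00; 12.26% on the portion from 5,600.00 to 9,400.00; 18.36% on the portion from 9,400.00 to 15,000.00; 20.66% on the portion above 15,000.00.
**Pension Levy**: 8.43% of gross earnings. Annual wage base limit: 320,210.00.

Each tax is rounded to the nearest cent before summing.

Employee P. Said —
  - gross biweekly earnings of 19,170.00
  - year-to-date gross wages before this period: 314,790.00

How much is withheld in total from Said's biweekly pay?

Wage Tax: taxable = 19,170.00
  1,725.24 + 20.66% × (19,170.00 − 15,000.00) = 1,725.24 + 20.66% × 4,170.00 = 2,586.76
Pension Levy: cap 320,210.00 − YTD 314,790.00 = 5,420.00 subject; 8.43% × 5,420.00 = 456.91
Total: 2,586.76 + 456.91 = 3,043.67

3,043.67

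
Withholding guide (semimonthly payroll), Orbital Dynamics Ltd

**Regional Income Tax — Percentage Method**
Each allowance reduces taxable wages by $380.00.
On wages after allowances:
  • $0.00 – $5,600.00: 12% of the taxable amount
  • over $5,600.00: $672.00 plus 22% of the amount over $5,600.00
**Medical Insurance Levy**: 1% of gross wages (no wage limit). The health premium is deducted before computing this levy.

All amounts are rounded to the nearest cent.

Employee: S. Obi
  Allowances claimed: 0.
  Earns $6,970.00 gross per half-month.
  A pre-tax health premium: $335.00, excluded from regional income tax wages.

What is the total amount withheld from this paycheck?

$966.05

Regional Income Tax: taxable = $6,970.00 − $335.00 = $6,635.00
  $672.00 + 22% × ($6,635.00 − $5,600.00) = $672.00 + 22% × $1,035.00 = $899.70
Medical Insurance Levy: 1% × $6,635.00 = $66.35
Total: $899.70 + $66.35 = $966.05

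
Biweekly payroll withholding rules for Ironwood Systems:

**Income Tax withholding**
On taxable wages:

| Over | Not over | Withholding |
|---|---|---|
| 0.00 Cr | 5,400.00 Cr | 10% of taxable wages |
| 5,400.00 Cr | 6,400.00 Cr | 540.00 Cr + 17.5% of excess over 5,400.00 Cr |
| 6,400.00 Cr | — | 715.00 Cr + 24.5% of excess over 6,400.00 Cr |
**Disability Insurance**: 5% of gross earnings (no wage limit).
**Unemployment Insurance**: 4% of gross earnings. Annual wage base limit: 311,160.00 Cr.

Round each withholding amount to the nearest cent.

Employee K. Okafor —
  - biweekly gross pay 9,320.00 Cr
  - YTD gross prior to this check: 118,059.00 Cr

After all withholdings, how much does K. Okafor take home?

Income Tax: taxable = 9,320.00 Cr
  715.00 Cr + 24.5% × (9,320.00 Cr − 6,400.00 Cr) = 715.00 Cr + 24.5% × 2,920.00 Cr = 1,430.40 Cr
Disability Insurance: 5% × 9,320.00 Cr = 466.00 Cr
Unemployment Insurance: 4% × 9,320.00 Cr = 372.80 Cr
Total withheld: 1,430.40 Cr + 466.00 Cr + 372.80 Cr = 2,269.20 Cr
Net pay: 9,320.00 Cr − 2,269.20 Cr = 7,050.80 Cr

7,050.80 Cr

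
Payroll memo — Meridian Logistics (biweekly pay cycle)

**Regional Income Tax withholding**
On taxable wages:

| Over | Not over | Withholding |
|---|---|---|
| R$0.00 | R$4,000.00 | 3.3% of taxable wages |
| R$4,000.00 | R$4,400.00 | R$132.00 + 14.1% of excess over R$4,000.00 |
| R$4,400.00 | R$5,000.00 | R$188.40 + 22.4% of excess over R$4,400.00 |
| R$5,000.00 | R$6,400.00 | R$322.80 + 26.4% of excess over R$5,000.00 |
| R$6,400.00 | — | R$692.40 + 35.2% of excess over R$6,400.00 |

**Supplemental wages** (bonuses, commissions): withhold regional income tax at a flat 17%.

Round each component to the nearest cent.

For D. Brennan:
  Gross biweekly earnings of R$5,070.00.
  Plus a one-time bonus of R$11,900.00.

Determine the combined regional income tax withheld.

Regional Income Tax: taxable = R$5,070.00
  R$322.80 + 26.4% × (R$5,070.00 − R$5,000.00) = R$322.80 + 26.4% × R$70.00 = R$341.28
Supplemental (17% flat on bonus): 17% × R$11,900.00 = R$2,023.00
Total regional income tax: R$341.28 + R$2,023.00 = R$2,364.28

R$2,364.28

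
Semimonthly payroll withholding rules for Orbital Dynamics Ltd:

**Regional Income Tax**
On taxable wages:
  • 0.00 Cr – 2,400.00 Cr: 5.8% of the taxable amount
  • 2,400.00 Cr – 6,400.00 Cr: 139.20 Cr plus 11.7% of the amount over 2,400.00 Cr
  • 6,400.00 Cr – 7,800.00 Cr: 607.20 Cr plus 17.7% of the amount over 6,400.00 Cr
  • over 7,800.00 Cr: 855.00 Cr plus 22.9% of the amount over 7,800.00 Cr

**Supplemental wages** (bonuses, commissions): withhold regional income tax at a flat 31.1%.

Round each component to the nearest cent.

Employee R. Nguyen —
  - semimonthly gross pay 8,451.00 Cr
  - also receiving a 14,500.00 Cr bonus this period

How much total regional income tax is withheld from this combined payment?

5,513.58 Cr

Regional Income Tax: taxable = 8,451.00 Cr
  855.00 Cr + 22.9% × (8,451.00 Cr − 7,800.00 Cr) = 855.00 Cr + 22.9% × 651.00 Cr = 1,004.08 Cr
Supplemental (31.1% flat on bonus): 31.1% × 14,500.00 Cr = 4,509.50 Cr
Total regional income tax: 1,004.08 Cr + 4,509.50 Cr = 5,513.58 Cr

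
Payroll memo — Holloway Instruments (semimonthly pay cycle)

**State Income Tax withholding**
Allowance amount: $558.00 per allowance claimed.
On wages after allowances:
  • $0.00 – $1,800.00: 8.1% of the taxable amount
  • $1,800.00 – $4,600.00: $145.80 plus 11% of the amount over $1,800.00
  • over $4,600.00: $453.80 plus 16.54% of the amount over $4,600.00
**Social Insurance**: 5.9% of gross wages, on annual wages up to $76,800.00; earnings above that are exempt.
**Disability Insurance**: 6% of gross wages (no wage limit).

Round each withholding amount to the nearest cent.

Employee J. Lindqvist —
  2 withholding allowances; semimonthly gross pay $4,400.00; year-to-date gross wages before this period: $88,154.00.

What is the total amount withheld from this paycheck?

State Income Tax: taxable = $4,400.00 − 2×$558.00 = $3,284.00
  $145.80 + 11% × ($3,284.00 − $1,800.00) = $145.80 + 11% × $1,484.00 = $309.04
Social Insurance: YTD $88,154.00 ≥ cap $76,800.00 → $0.00
Disability Insurance: 6% × $4,400.00 = $264.00
Total: $309.04 + $0.00 + $264.00 = $573.04

$573.04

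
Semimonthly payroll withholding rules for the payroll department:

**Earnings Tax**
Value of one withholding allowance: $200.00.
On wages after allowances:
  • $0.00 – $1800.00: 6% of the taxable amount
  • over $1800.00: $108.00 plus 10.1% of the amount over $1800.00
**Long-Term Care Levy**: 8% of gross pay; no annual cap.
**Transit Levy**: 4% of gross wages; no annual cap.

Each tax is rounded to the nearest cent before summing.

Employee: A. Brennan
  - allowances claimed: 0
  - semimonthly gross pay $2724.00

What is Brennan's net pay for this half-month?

Earnings Tax: taxable = $2724.00
  $108.00 + 10.1% × ($2724.00 − $1800.00) = $108.00 + 10.1% × $924.00 = $201.32
Long-Term Care Levy: 8% × $2724.00 = $217.92
Transit Levy: 4% × $2724.00 = $108.96
Total withheld: $201.32 + $217.92 + $108.96 = $528.20
Net pay: $2724.00 − $528.20 = $2195.80

$2195.80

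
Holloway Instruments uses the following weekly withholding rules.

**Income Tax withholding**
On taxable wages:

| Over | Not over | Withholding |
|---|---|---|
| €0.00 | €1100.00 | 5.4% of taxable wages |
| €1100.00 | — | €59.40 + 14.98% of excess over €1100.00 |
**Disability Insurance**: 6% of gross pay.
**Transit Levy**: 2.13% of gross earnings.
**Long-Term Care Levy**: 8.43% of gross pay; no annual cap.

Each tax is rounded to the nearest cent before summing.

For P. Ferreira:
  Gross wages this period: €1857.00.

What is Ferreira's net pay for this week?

Income Tax: taxable = €1857.00
  €59.40 + 14.98% × (€1857.00 − €1100.00) = €59.40 + 14.98% × €757.00 = €172.80
Disability Insurance: 6% × €1857.00 = €111.42
Transit Levy: 2.13% × €1857.00 = €39.55
Long-Term Care Levy: 8.43% × €1857.00 = €156.55
Total withheld: €172.80 + €111.42 + €39.55 + €156.55 = €480.32
Net pay: €1857.00 − €480.32 = €1376.68

€1376.68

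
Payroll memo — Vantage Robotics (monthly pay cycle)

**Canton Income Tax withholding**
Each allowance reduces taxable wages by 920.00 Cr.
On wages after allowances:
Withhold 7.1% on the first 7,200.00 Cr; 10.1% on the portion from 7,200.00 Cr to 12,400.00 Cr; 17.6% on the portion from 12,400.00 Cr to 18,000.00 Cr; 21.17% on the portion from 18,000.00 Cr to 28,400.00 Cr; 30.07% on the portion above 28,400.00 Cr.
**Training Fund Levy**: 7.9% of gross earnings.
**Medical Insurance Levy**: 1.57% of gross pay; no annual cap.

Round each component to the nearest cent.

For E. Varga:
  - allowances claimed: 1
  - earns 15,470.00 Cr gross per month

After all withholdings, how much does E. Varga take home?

Canton Income Tax: taxable = 15,470.00 Cr − 1×920.00 Cr = 14,550.00 Cr
  1,036.40 Cr + 17.6% × (14,550.00 Cr − 12,400.00 Cr) = 1,036.40 Cr + 17.6% × 2,150.00 Cr = 1,414.80 Cr
Training Fund Levy: 7.9% × 15,470.00 Cr = 1,222.13 Cr
Medical Insurance Levy: 1.57% × 15,470.00 Cr = 242.88 Cr
Total withheld: 1,414.80 Cr + 1,222.13 Cr + 242.88 Cr = 2,879.81 Cr
Net pay: 15,470.00 Cr − 2,879.81 Cr = 12,590.19 Cr

12,590.19 Cr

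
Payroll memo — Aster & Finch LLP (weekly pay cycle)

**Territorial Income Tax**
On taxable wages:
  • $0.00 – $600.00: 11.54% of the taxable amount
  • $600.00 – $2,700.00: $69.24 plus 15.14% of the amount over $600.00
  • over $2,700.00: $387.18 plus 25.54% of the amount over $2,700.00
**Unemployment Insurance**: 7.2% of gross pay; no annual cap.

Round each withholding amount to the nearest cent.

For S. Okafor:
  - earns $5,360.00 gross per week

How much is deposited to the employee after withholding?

Territorial Income Tax: taxable = $5,360.00
  $387.18 + 25.54% × ($5,360.00 − $2,700.00) = $387.18 + 25.54% × $2,660.00 = $1,066.54
Unemployment Insurance: 7.2% × $5,360.00 = $385.92
Total withheld: $1,066.54 + $385.92 = $1,452.46
Net pay: $5,360.00 − $1,452.46 = $3,907.54

$3,907.54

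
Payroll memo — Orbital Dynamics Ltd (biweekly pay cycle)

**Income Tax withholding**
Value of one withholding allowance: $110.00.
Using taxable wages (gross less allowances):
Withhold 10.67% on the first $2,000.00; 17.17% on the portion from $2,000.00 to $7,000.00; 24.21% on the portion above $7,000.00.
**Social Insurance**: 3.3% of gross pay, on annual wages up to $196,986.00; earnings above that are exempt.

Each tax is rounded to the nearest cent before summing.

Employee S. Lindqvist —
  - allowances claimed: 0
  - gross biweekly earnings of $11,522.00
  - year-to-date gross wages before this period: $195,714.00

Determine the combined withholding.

Income Tax: taxable = $11,522.00
  $1,071.90 + 24.21% × ($11,522.00 − $7,000.00) = $1,071.90 + 24.21% × $4,522.00 = $2,166.68
Social Insurance: cap $196,986.00 − YTD $195,714.00 = $1,272.00 subject; 3.3% × $1,272.00 = $41.98
Total: $2,166.68 + $41.98 = $2,208.66

$2,208.66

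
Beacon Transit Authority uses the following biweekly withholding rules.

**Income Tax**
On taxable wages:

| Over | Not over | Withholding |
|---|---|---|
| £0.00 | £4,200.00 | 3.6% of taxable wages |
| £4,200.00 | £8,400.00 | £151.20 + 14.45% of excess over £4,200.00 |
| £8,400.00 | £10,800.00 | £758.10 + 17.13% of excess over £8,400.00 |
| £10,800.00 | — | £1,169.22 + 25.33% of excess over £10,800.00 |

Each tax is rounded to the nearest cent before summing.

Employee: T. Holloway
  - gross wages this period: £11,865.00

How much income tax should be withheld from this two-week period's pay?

£1,438.98

Income Tax: taxable = £11,865.00
  £1,169.22 + 25.33% × (£11,865.00 − £10,800.00) = £1,169.22 + 25.33% × £1,065.00 = £1,438.98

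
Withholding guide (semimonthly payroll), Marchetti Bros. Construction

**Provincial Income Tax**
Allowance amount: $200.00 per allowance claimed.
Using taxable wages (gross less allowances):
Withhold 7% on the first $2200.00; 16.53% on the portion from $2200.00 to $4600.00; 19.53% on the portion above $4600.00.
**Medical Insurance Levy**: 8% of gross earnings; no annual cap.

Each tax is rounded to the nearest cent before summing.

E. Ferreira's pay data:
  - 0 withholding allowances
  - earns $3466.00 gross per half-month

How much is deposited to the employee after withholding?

Provincial Income Tax: taxable = $3466.00
  $154.00 + 16.53% × ($3466.00 − $2200.00) = $154.00 + 16.53% × $1266.00 = $363.27
Medical Insurance Levy: 8% × $3466.00 = $277.28
Total withheld: $363.27 + $277.28 = $640.55
Net pay: $3466.00 − $640.55 = $2825.45

$2825.45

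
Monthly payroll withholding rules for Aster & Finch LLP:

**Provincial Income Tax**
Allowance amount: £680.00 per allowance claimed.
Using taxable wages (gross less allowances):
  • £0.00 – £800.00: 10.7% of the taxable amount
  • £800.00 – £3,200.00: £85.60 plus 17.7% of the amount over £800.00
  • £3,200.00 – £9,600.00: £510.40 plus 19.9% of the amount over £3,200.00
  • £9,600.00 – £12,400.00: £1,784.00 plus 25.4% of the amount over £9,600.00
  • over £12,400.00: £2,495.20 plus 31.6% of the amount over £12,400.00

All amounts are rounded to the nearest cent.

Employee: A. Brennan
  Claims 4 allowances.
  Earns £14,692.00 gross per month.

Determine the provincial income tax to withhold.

£2,386.49

Provincial Income Tax: taxable = £14,692.00 − 4×£680.00 = £11,972.00
  £1,784.00 + 25.4% × (£11,972.00 − £9,600.00) = £1,784.00 + 25.4% × £2,372.00 = £2,386.49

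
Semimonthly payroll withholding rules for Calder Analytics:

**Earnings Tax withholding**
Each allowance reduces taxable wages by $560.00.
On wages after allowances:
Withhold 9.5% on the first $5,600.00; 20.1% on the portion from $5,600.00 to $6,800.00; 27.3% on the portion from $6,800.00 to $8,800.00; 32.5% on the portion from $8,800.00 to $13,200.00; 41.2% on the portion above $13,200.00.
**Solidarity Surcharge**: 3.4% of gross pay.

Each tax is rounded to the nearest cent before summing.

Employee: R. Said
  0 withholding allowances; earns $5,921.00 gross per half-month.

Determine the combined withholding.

$797.83

Earnings Tax: taxable = $5,921.00
  $532.00 + 20.1% × ($5,921.00 − $5,600.00) = $532.00 + 20.1% × $321.00 = $596.52
Solidarity Surcharge: 3.4% × $5,921.00 = $201.31
Total: $596.52 + $201.31 = $797.83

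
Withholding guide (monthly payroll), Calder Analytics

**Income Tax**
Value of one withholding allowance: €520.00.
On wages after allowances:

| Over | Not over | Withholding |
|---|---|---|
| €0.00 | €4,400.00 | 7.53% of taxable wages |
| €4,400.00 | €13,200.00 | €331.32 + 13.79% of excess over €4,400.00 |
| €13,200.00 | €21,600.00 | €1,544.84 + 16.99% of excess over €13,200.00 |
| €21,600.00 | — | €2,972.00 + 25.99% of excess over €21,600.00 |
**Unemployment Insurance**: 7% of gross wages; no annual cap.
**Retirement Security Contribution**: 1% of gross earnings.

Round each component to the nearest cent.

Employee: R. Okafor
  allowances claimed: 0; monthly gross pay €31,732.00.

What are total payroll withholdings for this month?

Income Tax: taxable = €31,732.00
  €2,972.00 + 25.99% × (€31,732.00 − €21,600.00) = €2,972.00 + 25.99% × €10,132.00 = €5,605.31
Unemployment Insurance: 7% × €31,732.00 = €2,221.24
Retirement Security Contribution: 1% × €31,732.00 = €317.32
Total: €5,605.31 + €2,221.24 + €317.32 = €8,143.87

€8,143.87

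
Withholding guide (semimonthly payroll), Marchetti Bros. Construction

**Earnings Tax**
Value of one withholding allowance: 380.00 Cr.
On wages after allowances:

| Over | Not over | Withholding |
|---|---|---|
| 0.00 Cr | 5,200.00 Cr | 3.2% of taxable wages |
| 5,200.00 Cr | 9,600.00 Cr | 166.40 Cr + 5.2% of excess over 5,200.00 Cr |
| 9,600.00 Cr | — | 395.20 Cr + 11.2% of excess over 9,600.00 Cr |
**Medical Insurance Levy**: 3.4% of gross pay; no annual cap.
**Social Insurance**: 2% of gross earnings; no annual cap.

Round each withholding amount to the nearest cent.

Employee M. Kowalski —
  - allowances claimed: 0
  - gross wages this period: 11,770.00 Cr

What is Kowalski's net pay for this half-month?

Earnings Tax: taxable = 11,770.00 Cr
  395.20 Cr + 11.2% × (11,770.00 Cr − 9,600.00 Cr) = 395.20 Cr + 11.2% × 2,170.00 Cr = 638.24 Cr
Medical Insurance Levy: 3.4% × 11,770.00 Cr = 400.18 Cr
Social Insurance: 2% × 11,770.00 Cr = 235.40 Cr
Total withheld: 638.24 Cr + 400.18 Cr + 235.40 Cr = 1,273.82 Cr
Net pay: 11,770.00 Cr − 1,273.82 Cr = 10,496.18 Cr

10,496.18 Cr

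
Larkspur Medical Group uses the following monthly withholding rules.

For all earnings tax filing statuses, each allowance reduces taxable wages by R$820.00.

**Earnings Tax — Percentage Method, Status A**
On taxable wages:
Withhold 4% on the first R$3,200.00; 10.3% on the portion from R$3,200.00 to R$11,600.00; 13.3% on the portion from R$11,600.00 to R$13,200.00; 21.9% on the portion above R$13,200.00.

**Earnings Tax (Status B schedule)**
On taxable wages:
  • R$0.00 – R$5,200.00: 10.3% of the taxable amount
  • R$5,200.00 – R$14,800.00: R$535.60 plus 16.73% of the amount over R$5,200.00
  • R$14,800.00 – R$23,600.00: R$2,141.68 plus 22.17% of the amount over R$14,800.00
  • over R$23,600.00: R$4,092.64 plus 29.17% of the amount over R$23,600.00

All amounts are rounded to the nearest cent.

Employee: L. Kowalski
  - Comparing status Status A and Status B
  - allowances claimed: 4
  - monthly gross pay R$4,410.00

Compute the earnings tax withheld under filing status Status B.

R$116.39

Earnings Tax (Status B): taxable = R$4,410.00 − 4×R$820.00 = R$1,130.00
  10.3% × R$1,130.00 = R$116.39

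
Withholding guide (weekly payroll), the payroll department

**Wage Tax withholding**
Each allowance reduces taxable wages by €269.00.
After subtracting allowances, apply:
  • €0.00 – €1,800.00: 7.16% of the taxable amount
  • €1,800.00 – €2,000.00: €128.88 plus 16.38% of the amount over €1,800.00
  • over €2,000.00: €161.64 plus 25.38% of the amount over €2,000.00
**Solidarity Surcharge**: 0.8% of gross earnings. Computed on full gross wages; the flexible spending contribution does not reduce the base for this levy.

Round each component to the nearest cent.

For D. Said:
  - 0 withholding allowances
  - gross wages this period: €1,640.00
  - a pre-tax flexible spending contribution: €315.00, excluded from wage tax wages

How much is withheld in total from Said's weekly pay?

€107.99

Wage Tax: taxable = €1,640.00 − €315.00 = €1,325.00
  7.16% × €1,325.00 = €94.87
Solidarity Surcharge: 0.8% × €1,640.00 = €13.12
Total: €94.87 + €13.12 = €107.99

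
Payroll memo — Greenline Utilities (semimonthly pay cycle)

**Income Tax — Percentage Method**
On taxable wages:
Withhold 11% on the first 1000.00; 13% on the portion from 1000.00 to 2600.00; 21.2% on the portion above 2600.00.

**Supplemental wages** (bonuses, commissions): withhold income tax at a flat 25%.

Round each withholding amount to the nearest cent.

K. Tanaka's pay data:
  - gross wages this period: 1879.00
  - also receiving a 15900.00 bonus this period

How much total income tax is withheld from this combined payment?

4199.27

Income Tax: taxable = 1879.00
  110.00 + 13% × (1879.00 − 1000.00) = 110.00 + 13% × 879.00 = 224.27
Supplemental (25% flat on bonus): 25% × 15900.00 = 3975.00
Total income tax: 224.27 + 3975.00 = 4199.27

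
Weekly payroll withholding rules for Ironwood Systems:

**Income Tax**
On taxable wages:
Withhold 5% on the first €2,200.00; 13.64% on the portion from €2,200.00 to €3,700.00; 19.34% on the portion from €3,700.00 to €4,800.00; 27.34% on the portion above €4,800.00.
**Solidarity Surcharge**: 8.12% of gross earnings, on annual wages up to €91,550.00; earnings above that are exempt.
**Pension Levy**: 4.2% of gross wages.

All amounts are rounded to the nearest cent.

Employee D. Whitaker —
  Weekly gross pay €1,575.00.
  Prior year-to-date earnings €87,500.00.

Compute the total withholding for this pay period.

Income Tax: taxable = €1,575.00
  5% × €1,575.00 = €78.75
Solidarity Surcharge: 8.12% × €1,575.00 = €127.89
Pension Levy: 4.2% × €1,575.00 = €66.15
Total: €78.75 + €127.89 + €66.15 = €272.79

€272.79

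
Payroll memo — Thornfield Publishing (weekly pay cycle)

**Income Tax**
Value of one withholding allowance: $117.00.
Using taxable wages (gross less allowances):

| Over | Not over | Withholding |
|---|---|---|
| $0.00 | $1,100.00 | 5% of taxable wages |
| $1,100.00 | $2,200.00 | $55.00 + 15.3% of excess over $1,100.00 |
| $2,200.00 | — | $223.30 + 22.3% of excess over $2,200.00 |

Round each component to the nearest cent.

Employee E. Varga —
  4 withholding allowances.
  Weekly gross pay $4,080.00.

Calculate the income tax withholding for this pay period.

Income Tax: taxable = $4,080.00 − 4×$117.00 = $3,612.00
  $223.30 + 22.3% × ($3,612.00 − $2,200.00) = $223.30 + 22.3% × $1,412.00 = $538.18

$538.18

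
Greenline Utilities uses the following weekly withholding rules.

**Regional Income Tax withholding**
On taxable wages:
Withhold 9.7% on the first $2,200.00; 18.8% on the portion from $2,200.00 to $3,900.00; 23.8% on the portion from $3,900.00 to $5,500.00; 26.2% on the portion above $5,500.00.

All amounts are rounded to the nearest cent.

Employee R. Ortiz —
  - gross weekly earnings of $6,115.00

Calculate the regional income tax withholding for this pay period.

$1,074.93

Regional Income Tax: taxable = $6,115.00
  $913.80 + 26.2% × ($6,115.00 − $5,500.00) = $913.80 + 26.2% × $615.00 = $1,074.93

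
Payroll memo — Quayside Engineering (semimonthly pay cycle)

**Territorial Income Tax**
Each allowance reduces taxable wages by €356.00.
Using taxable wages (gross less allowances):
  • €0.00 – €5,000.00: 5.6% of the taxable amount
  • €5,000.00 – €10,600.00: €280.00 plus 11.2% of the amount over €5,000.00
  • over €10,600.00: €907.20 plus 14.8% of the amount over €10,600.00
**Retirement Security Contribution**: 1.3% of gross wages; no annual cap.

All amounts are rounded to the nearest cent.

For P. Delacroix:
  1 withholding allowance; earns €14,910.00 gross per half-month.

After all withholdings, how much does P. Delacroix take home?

€13,223.78

Territorial Income Tax: taxable = €14,910.00 − 1×€356.00 = €14,554.00
  €907.20 + 14.8% × (€14,554.00 − €10,600.00) = €907.20 + 14.8% × €3,954.00 = €1,492.39
Retirement Security Contribution: 1.3% × €14,910.00 = €193.83
Total withheld: €1,492.39 + €193.83 = €1,686.22
Net pay: €14,910.00 − €1,686.22 = €13,223.78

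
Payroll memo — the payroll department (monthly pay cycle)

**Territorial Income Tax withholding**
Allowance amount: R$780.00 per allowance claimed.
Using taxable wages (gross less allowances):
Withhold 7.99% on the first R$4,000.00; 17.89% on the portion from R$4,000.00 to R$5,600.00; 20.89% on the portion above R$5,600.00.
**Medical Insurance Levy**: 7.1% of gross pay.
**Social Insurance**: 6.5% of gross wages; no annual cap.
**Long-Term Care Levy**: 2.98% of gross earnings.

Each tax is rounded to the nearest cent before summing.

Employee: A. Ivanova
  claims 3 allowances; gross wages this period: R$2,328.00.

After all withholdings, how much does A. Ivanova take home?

Territorial Income Tax: taxable = R$2,328.00 − 3×R$780.00 = R$-12.00
  Taxable ≤ 0 → R$0.00
Medical Insurance Levy: 7.1% × R$2,328.00 = R$165.29
Social Insurance: 6.5% × R$2,328.00 = R$151.32
Long-Term Care Levy: 2.98% × R$2,328.00 = R$69.37
Total withheld: R$0.00 + R$165.29 + R$151.32 + R$69.37 = R$385.98
Net pay: R$2,328.00 − R$385.98 = R$1,942.02

R$1,942.02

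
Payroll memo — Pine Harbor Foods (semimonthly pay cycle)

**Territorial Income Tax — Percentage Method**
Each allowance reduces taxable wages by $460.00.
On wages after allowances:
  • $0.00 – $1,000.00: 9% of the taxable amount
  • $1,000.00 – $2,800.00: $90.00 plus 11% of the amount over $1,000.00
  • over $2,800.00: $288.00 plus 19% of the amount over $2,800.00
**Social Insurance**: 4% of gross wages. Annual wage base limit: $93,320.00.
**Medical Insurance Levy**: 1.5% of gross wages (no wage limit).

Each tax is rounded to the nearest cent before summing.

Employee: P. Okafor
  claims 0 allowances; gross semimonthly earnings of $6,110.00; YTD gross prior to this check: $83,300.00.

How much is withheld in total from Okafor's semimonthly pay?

Territorial Income Tax: taxable = $6,110.00
  $288.00 + 19% × ($6,110.00 − $2,800.00) = $288.00 + 19% × $3,310.00 = $916.90
Social Insurance: 4% × $6,110.00 = $244.40
Medical Insurance Levy: 1.5% × $6,110.00 = $91.65
Total: $916.90 + $244.40 + $91.65 = $1,252.95

$1,252.95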